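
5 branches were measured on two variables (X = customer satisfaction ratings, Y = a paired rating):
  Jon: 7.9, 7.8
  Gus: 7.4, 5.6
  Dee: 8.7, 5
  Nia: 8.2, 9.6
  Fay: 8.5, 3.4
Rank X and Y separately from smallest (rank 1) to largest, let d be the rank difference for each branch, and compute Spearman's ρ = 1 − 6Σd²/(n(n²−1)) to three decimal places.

-0.500

Ranks of variable 1: 2, 1, 5, 3, 4
Ranks of variable 2: 4, 3, 2, 5, 1
d = r₁ − r₂: -2, -2, 3, -2, 3
d²: 4, 4, 9, 4, 9; Σd² = 30
ρ = 1 − 6·30/(5·24) = 1 − 180/120 = -0.500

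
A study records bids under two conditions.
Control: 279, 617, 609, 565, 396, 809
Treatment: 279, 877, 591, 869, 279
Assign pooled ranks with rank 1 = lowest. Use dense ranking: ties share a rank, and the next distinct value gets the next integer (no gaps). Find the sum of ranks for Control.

Sorted (ascending): 279, 279, 279, 396, 565, 591, 609, 617, 809, 869, 877
The 3 values of 279 share dense rank 1.
Remaining distinct values take the next consecutive integers.
Control values → pooled ranks: 279→1, 617→6, 609→5, 565→3, 396→2, 809→7
Rank sum = 1 + 6 + 5 + 3 + 2 + 7 = 24

24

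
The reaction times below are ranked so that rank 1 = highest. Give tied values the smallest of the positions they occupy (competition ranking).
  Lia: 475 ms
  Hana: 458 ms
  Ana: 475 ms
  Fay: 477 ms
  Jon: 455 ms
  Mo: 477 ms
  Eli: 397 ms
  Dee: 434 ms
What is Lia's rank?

Sorted (descending): 477, 477, 475, 475, 458, 455, 434, 397
The 2 values of 477 occupy positions 1–2 → each gets rank 1.
The 2 values of 475 occupy positions 3–4 → each gets rank 3.
Lia has value 475 ms → rank 3.

3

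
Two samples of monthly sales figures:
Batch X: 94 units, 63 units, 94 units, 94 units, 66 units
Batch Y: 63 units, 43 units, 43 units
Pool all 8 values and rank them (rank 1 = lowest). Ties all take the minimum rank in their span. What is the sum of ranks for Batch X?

Sorted (ascending): 43, 43, 63, 63, 66, 94, 94, 94
The 2 values of 43 occupy positions 1–2 → each gets rank 1.
The 2 values of 63 occupy positions 3–4 → each gets rank 3.
The 3 values of 94 occupy positions 6–8 → each gets rank 6.
Batch X values → pooled ranks: 94→6, 63→3, 94→6, 94→6, 66→5
Rank sum = 6 + 3 + 6 + 6 + 5 = 26

26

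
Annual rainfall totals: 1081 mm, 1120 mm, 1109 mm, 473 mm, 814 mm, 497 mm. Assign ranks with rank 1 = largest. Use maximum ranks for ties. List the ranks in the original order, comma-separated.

Sorted (descending): 1120, 1109, 1081, 814, 497, 473
No ties — each value takes its position as its rank.

3, 1, 2, 6, 4, 5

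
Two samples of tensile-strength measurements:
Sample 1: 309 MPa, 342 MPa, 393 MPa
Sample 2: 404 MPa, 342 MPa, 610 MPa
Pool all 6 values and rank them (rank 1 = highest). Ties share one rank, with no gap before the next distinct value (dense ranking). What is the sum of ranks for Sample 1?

Sorted (descending): 610, 404, 393, 342, 342, 309
The 2 values of 342 share dense rank 4.
Remaining distinct values take the next consecutive integers.
Sample 1 values → pooled ranks: 309→5, 342→4, 393→3
Rank sum = 5 + 4 + 3 = 12

12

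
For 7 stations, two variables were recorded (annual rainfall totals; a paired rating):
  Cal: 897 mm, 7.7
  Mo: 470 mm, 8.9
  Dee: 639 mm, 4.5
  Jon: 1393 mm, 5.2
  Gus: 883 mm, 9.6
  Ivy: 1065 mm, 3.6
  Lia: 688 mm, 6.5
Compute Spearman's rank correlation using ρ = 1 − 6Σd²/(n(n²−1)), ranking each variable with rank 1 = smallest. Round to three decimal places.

-0.357

Ranks of variable 1: 5, 1, 2, 7, 4, 6, 3
Ranks of variable 2: 5, 6, 2, 3, 7, 1, 4
d = r₁ − r₂: 0, -5, 0, 4, -3, 5, -1
d²: 0, 25, 0, 16, 9, 25, 1; Σd² = 76
ρ = 1 − 6·76/(7·48) = 1 − 456/336 = -0.357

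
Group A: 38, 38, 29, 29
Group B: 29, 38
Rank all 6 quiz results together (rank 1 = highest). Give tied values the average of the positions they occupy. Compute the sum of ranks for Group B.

Sorted (descending): 38, 38, 38, 29, 29, 29
The 3 values of 38 occupy positions 1–3 → average rank 2.
The 3 values of 29 occupy positions 4–6 → average rank 5.
Group B values → pooled ranks: 29→5, 38→2
Rank sum = 5 + 2 = 7

7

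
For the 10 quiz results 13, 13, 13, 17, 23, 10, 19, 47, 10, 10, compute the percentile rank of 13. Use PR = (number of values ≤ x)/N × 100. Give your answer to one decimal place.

60.0

N = 10.
Strictly below 13: 3. Equal to 13: 3.
PR = 6/10 × 100 = 60.0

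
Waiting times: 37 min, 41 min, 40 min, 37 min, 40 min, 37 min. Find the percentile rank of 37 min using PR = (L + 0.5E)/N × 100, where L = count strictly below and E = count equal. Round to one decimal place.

N = 6.
Strictly below 37: 0. Equal to 37: 3.
PR = (0 + 0.5·3)/6 × 100 = 25.0

25.0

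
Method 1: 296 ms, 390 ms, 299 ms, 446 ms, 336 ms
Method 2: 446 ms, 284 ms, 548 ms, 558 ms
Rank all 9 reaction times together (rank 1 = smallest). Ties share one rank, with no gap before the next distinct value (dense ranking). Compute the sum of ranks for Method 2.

22

Sorted (ascending): 284, 296, 299, 336, 390, 446, 446, 548, 558
The 2 values of 446 share dense rank 6.
Remaining distinct values take the next consecutive integers.
Method 2 values → pooled ranks: 446→6, 284→1, 548→7, 558→8
Rank sum = 6 + 1 + 7 + 8 = 22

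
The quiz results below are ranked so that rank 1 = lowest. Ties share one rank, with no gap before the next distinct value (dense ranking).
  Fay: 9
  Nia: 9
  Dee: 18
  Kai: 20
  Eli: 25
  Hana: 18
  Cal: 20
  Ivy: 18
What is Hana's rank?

2

Sorted (ascending): 9, 9, 18, 18, 18, 20, 20, 25
The 2 values of 9 share dense rank 1.
The 3 values of 18 share dense rank 2.
The 2 values of 20 share dense rank 3.
Remaining distinct values take the next consecutive integers.
Hana has value 18 → rank 2.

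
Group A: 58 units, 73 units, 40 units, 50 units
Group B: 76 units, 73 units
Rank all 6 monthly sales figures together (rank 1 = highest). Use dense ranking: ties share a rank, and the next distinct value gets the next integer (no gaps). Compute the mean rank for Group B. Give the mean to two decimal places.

1.50

Sorted (descending): 76, 73, 73, 58, 50, 40
The 2 values of 73 share dense rank 2.
Remaining distinct values take the next consecutive integers.
Group B values → pooled ranks: 76→1, 73→2
Mean rank = (1 + 2) / 2 = 1.50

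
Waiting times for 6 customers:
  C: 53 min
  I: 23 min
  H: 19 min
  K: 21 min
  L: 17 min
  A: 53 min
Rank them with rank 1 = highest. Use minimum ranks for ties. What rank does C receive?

Sorted (descending): 53, 53, 23, 21, 19, 17
The 2 values of 53 occupy positions 1–2 → each gets rank 1.
C has value 53 min → rank 1.

1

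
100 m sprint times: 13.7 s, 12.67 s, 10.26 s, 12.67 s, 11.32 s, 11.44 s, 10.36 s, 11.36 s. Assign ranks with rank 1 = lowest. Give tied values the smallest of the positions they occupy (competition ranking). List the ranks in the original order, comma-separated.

Sorted (ascending): 10.26, 10.36, 11.32, 11.36, 11.44, 12.67, 12.67, 13.7
The 2 values of 12.67 occupy positions 6–7 → each gets rank 6.

8, 6, 1, 6, 3, 5, 2, 4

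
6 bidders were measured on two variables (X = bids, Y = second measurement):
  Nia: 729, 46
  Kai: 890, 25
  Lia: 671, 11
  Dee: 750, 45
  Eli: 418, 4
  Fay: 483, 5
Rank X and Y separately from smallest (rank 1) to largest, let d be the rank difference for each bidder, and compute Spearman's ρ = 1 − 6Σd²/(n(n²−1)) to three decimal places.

Ranks of variable 1: 4, 6, 3, 5, 1, 2
Ranks of variable 2: 6, 4, 3, 5, 1, 2
d = r₁ − r₂: -2, 2, 0, 0, 0, 0
d²: 4, 4, 0, 0, 0, 0; Σd² = 8
ρ = 1 − 6·8/(6·35) = 1 − 48/210 = 0.771

0.771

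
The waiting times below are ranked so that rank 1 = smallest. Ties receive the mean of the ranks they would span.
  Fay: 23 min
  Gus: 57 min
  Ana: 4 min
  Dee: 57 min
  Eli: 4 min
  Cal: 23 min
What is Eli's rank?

1.5

Sorted (ascending): 4, 4, 23, 23, 57, 57
The 2 values of 4 occupy positions 1–2 → average rank (1+2)/2 = 1.5.
The 2 values of 23 occupy positions 3–4 → average rank (3+4)/2 = 3.5.
The 2 values of 57 occupy positions 5–6 → average rank (5+6)/2 = 5.5.
Eli has value 4 min → rank 1.5.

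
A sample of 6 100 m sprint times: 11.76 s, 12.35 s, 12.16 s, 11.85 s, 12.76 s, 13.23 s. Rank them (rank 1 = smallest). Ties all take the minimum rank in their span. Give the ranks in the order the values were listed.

Sorted (ascending): 11.76, 11.85, 12.16, 12.35, 12.76, 13.23
No ties — each value takes its position as its rank.

1, 4, 3, 2, 5, 6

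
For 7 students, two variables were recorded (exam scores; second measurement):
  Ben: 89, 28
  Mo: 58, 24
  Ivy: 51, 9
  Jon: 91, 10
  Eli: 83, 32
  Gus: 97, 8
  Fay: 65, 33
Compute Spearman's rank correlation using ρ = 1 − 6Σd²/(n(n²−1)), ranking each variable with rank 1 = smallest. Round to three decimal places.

-0.250

Ranks of variable 1: 5, 2, 1, 6, 4, 7, 3
Ranks of variable 2: 5, 4, 2, 3, 6, 1, 7
d = r₁ − r₂: 0, -2, -1, 3, -2, 6, -4
d²: 0, 4, 1, 9, 4, 36, 16; Σd² = 70
ρ = 1 − 6·70/(7·48) = 1 − 420/336 = -0.250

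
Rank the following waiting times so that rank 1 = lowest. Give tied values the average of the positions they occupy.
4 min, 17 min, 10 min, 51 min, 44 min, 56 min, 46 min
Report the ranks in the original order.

1, 3, 2, 6, 4, 7, 5

Sorted (ascending): 4, 10, 17, 44, 46, 51, 56
No ties — each value takes its position as its rank.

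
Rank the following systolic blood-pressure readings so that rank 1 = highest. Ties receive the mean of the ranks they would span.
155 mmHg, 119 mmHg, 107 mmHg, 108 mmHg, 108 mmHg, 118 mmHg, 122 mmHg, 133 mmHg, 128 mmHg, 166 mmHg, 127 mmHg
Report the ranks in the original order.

2, 7, 11, 9.5, 9.5, 8, 6, 3, 4, 1, 5

Sorted (descending): 166, 155, 133, 128, 127, 122, 119, 118, 108, 108, 107
The 2 values of 108 occupy positions 9–10 → average rank (9+10)/2 = 9.5.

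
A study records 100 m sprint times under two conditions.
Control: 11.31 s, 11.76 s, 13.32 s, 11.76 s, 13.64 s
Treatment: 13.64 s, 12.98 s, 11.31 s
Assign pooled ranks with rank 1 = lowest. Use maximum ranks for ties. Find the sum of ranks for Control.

Sorted (ascending): 11.31, 11.31, 11.76, 11.76, 12.98, 13.32, 13.64, 13.64
The 2 values of 11.31 occupy positions 1–2 → each gets rank 2.
The 2 values of 11.76 occupy positions 3–4 → each gets rank 4.
The 2 values of 13.64 occupy positions 7–8 → each gets rank 8.
Control values → pooled ranks: 11.31→2, 11.76→4, 13.32→6, 11.76→4, 13.64→8
Rank sum = 2 + 4 + 6 + 4 + 8 = 24

24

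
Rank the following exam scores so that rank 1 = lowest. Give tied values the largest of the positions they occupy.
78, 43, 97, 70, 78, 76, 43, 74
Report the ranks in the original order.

Sorted (ascending): 43, 43, 70, 74, 76, 78, 78, 97
The 2 values of 43 occupy positions 1–2 → each gets rank 2.
The 2 values of 78 occupy positions 6–7 → each gets rank 7.

7, 2, 8, 3, 7, 5, 2, 4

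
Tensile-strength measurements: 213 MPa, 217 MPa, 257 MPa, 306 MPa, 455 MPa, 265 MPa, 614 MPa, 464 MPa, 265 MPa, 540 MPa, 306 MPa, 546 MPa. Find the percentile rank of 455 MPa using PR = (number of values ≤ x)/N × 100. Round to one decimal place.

N = 12.
Strictly below 455: 7. Equal to 455: 1.
PR = 8/12 × 100 = 66.7

66.7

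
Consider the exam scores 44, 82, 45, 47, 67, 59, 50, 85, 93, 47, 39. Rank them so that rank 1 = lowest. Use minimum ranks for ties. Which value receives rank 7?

Sorted (ascending): 39, 44, 45, 47, 47, 50, 59, 67, 82, 85, 93
The 2 values of 47 occupy positions 4–5 → each gets rank 4.
Rank 7 → value 59.

59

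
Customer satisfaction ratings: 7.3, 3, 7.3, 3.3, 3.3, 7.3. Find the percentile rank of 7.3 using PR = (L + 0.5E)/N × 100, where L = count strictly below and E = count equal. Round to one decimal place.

N = 6.
Strictly below 7.3: 3. Equal to 7.3: 3.
PR = (3 + 0.5·3)/6 × 100 = 75.0

75.0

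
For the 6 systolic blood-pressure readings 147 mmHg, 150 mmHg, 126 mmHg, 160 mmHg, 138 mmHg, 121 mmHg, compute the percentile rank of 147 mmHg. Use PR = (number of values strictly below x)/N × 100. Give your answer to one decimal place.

N = 6.
Strictly below 147: 3. Equal to 147: 1.
PR = 3/6 × 100 = 50.0

50.0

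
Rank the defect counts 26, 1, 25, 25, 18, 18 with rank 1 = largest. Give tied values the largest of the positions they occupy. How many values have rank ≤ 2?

1

Sorted (descending): 26, 25, 25, 18, 18, 1
The 2 values of 25 occupy positions 2–3 → each gets rank 3.
The 2 values of 18 occupy positions 4–5 → each gets rank 5.
Ranks ≤ 2: {1} → 1 value.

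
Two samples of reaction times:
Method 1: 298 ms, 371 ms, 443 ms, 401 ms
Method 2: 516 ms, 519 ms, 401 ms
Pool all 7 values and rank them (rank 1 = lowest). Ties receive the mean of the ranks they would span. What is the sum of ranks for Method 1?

11.5

Sorted (ascending): 298, 371, 401, 401, 443, 516, 519
The 2 values of 401 occupy positions 3–4 → average rank (3+4)/2 = 3.5.
Method 1 values → pooled ranks: 298→1, 371→2, 443→5, 401→3.5
Rank sum = 1 + 2 + 5 + 3.5 = 11.5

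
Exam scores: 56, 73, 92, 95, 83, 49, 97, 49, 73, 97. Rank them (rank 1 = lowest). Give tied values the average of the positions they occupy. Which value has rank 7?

Sorted (ascending): 49, 49, 56, 73, 73, 83, 92, 95, 97, 97
The 2 values of 49 occupy positions 1–2 → average rank (1+2)/2 = 1.5.
The 2 values of 73 occupy positions 4–5 → average rank (4+5)/2 = 4.5.
The 2 values of 97 occupy positions 9–10 → average rank (9+10)/2 = 9.5.
Rank 7 → value 92.

92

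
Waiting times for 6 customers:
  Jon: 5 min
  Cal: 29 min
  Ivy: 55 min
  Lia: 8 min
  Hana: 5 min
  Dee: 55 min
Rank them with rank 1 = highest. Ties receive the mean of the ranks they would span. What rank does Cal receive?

Sorted (descending): 55, 55, 29, 8, 5, 5
The 2 values of 55 occupy positions 1–2 → average rank (1+2)/2 = 1.5.
The 2 values of 5 occupy positions 5–6 → average rank (5+6)/2 = 5.5.
Cal has value 29 min → rank 3.

3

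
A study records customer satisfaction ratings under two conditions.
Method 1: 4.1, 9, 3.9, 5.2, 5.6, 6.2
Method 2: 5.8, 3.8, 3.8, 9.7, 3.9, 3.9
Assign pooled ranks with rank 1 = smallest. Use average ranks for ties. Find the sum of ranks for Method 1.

46

Sorted (ascending): 3.8, 3.8, 3.9, 3.9, 3.9, 4.1, 5.2, 5.6, 5.8, 6.2, 9, 9.7
The 2 values of 3.8 occupy positions 1–2 → average rank (1+2)/2 = 1.5.
The 3 values of 3.9 occupy positions 3–5 → average rank 4.
Method 1 values → pooled ranks: 4.1→6, 9→11, 3.9→4, 5.2→7, 5.6→8, 6.2→10
Rank sum = 6 + 11 + 4 + 7 + 8 + 10 = 46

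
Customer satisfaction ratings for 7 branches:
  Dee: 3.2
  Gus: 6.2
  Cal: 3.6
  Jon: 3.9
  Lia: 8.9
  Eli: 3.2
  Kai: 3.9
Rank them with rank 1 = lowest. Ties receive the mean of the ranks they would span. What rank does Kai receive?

Sorted (ascending): 3.2, 3.2, 3.6, 3.9, 3.9, 6.2, 8.9
The 2 values of 3.2 occupy positions 1–2 → average rank (1+2)/2 = 1.5.
The 2 values of 3.9 occupy positions 4–5 → average rank (4+5)/2 = 4.5.
Kai has value 3.9 → rank 4.5.

4.5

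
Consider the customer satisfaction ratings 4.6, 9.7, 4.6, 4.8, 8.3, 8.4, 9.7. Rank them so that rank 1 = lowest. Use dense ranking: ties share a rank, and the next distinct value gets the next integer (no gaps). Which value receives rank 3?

Sorted (ascending): 4.6, 4.6, 4.8, 8.3, 8.4, 9.7, 9.7
The 2 values of 4.6 share dense rank 1.
The 2 values of 9.7 share dense rank 5.
Remaining distinct values take the next consecutive integers.
Rank 3 → value 8.3.

8.3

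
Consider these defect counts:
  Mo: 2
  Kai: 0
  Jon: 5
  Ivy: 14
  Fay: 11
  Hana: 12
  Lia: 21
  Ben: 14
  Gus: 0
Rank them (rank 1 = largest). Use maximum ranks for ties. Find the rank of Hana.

Sorted (descending): 21, 14, 14, 12, 11, 5, 2, 0, 0
The 2 values of 14 occupy positions 2–3 → each gets rank 3.
The 2 values of 0 occupy positions 8–9 → each gets rank 9.
Hana has value 12 → rank 4.

4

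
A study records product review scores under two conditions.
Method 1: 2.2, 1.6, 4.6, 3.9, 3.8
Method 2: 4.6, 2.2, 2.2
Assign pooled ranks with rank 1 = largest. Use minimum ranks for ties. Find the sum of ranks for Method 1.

Sorted (descending): 4.6, 4.6, 3.9, 3.8, 2.2, 2.2, 2.2, 1.6
The 2 values of 4.6 occupy positions 1–2 → each gets rank 1.
The 3 values of 2.2 occupy positions 5–7 → each gets rank 5.
Method 1 values → pooled ranks: 2.2→5, 1.6→8, 4.6→1, 3.9→3, 3.8→4
Rank sum = 5 + 8 + 1 + 3 + 4 = 21

21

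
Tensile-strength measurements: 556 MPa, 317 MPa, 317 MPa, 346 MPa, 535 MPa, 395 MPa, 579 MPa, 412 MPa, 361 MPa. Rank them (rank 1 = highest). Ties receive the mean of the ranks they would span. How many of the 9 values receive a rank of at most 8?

Sorted (descending): 579, 556, 535, 412, 395, 361, 346, 317, 317
The 2 values of 317 occupy positions 8–9 → average rank (8+9)/2 = 8.5.
Ranks ≤ 8: {1, 2, 3, 4, 5, 6, 7} → 7 values.

7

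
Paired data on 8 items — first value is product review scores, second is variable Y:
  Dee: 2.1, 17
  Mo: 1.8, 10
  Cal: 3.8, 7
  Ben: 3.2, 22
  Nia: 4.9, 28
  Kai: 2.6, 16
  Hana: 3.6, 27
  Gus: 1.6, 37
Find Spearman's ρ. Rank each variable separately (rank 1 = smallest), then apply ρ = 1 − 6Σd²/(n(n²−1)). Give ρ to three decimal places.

Ranks of variable 1: 3, 2, 7, 5, 8, 4, 6, 1
Ranks of variable 2: 4, 2, 1, 5, 7, 3, 6, 8
d = r₁ − r₂: -1, 0, 6, 0, 1, 1, 0, -7
d²: 1, 0, 36, 0, 1, 1, 0, 49; Σd² = 88
ρ = 1 − 6·88/(8·63) = 1 − 528/504 = -0.048

-0.048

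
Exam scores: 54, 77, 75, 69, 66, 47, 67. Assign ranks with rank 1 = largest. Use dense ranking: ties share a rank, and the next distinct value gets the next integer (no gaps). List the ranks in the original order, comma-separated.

6, 1, 2, 3, 5, 7, 4

Sorted (descending): 77, 75, 69, 67, 66, 54, 47
No ties — each value takes its position as its rank.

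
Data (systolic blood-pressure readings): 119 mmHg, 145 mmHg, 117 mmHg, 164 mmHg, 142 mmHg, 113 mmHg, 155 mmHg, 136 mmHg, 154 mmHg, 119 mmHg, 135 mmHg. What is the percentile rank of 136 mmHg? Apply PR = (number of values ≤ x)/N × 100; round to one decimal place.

N = 11.
Strictly below 136: 5. Equal to 136: 1.
PR = 6/11 × 100 = 54.5

54.5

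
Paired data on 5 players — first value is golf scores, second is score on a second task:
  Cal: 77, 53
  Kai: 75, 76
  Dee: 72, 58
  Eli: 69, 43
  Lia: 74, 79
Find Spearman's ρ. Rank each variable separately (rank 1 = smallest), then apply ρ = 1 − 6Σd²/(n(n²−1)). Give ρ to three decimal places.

Ranks of variable 1: 5, 4, 2, 1, 3
Ranks of variable 2: 2, 4, 3, 1, 5
d = r₁ − r₂: 3, 0, -1, 0, -2
d²: 9, 0, 1, 0, 4; Σd² = 14
ρ = 1 − 6·14/(5·24) = 1 − 84/120 = 0.300

0.300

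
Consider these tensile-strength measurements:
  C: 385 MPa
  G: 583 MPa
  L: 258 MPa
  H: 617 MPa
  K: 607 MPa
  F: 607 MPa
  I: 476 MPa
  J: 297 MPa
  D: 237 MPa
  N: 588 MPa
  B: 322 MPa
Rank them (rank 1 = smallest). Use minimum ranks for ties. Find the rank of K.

9

Sorted (ascending): 237, 258, 297, 322, 385, 476, 583, 588, 607, 607, 617
The 2 values of 607 occupy positions 9–10 → each gets rank 9.
K has value 607 MPa → rank 9.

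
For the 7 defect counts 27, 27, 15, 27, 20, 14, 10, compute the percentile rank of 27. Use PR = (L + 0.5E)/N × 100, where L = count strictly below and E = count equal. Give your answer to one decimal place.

N = 7.
Strictly below 27: 4. Equal to 27: 3.
PR = (4 + 0.5·3)/7 × 100 = 78.6

78.6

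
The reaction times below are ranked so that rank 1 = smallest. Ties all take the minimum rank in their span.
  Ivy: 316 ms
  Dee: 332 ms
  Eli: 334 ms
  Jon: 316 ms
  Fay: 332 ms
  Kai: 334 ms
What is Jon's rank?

Sorted (ascending): 316, 316, 332, 332, 334, 334
The 2 values of 316 occupy positions 1–2 → each gets rank 1.
The 2 values of 332 occupy positions 3–4 → each gets rank 3.
The 2 values of 334 occupy positions 5–6 → each gets rank 5.
Jon has value 316 ms → rank 1.

1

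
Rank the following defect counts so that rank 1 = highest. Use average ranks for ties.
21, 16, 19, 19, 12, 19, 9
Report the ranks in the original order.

1, 5, 3, 3, 6, 3, 7

Sorted (descending): 21, 19, 19, 19, 16, 12, 9
The 3 values of 19 occupy positions 2–4 → average rank 3.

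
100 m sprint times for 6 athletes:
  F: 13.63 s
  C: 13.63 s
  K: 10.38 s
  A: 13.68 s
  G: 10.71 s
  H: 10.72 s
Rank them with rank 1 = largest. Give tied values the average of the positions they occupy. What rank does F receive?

2.5

Sorted (descending): 13.68, 13.63, 13.63, 10.72, 10.71, 10.38
The 2 values of 13.63 occupy positions 2–3 → average rank (2+3)/2 = 2.5.
F has value 13.63 s → rank 2.5.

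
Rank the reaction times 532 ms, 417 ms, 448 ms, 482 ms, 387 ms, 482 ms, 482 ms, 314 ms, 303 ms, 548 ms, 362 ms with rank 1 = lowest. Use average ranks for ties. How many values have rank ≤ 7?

Sorted (ascending): 303, 314, 362, 387, 417, 448, 482, 482, 482, 532, 548
The 3 values of 482 occupy positions 7–9 → average rank 8.
Ranks ≤ 7: {1, 2, 3, 4, 5, 6} → 6 values.

6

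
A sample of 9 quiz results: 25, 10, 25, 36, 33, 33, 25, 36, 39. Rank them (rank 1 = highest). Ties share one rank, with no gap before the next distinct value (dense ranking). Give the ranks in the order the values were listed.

4, 5, 4, 2, 3, 3, 4, 2, 1

Sorted (descending): 39, 36, 36, 33, 33, 25, 25, 25, 10
The 2 values of 36 share dense rank 2.
The 2 values of 33 share dense rank 3.
The 3 values of 25 share dense rank 4.
Remaining distinct values take the next consecutive integers.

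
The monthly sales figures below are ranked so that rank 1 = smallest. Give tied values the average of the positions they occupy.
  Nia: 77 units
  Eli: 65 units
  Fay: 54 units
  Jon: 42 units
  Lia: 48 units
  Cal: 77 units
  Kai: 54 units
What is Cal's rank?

6.5

Sorted (ascending): 42, 48, 54, 54, 65, 77, 77
The 2 values of 54 occupy positions 3–4 → average rank (3+4)/2 = 3.5.
The 2 values of 77 occupy positions 6–7 → average rank (6+7)/2 = 6.5.
Cal has value 77 units → rank 6.5.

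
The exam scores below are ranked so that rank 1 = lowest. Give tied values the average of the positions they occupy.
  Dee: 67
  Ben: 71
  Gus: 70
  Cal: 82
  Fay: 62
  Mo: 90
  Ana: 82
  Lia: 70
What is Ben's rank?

Sorted (ascending): 62, 67, 70, 70, 71, 82, 82, 90
The 2 values of 70 occupy positions 3–4 → average rank (3+4)/2 = 3.5.
The 2 values of 82 occupy positions 6–7 → average rank (6+7)/2 = 6.5.
Ben has value 71 → rank 5.

5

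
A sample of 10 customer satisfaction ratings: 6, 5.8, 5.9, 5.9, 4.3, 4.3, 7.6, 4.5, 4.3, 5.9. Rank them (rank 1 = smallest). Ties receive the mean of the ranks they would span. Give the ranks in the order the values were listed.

Sorted (ascending): 4.3, 4.3, 4.3, 4.5, 5.8, 5.9, 5.9, 5.9, 6, 7.6
The 3 values of 4.3 occupy positions 1–3 → average rank 2.
The 3 values of 5.9 occupy positions 6–8 → average rank 7.

9, 5, 7, 7, 2, 2, 10, 4, 2, 7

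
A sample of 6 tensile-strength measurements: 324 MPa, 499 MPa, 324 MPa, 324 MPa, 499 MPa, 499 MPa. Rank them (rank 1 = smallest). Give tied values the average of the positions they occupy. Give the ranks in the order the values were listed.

Sorted (ascending): 324, 324, 324, 499, 499, 499
The 3 values of 324 occupy positions 1–3 → average rank 2.
The 3 values of 499 occupy positions 4–6 → average rank 5.

2, 5, 2, 2, 5, 5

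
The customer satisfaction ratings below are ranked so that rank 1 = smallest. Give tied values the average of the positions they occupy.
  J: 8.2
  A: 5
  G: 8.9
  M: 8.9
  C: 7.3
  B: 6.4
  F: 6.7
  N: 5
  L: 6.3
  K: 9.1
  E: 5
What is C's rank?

Sorted (ascending): 5, 5, 5, 6.3, 6.4, 6.7, 7.3, 8.2, 8.9, 8.9, 9.1
The 3 values of 5 occupy positions 1–3 → average rank 2.
The 2 values of 8.9 occupy positions 9–10 → average rank (9+10)/2 = 9.5.
C has value 7.3 → rank 7.

7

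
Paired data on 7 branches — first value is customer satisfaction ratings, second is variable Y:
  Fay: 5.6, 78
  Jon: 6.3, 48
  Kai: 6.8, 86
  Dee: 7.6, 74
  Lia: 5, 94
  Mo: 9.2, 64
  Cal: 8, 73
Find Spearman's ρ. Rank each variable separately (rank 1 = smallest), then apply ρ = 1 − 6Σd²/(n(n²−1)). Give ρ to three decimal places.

-0.571

Ranks of variable 1: 2, 3, 4, 5, 1, 7, 6
Ranks of variable 2: 5, 1, 6, 4, 7, 2, 3
d = r₁ − r₂: -3, 2, -2, 1, -6, 5, 3
d²: 9, 4, 4, 1, 36, 25, 9; Σd² = 88
ρ = 1 − 6·88/(7·48) = 1 − 528/336 = -0.571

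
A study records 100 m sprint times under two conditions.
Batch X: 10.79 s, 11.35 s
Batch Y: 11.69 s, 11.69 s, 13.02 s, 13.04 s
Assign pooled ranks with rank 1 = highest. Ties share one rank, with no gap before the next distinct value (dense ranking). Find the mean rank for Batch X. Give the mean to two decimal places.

Sorted (descending): 13.04, 13.02, 11.69, 11.69, 11.35, 10.79
The 2 values of 11.69 share dense rank 3.
Remaining distinct values take the next consecutive integers.
Batch X values → pooled ranks: 10.79→5, 11.35→4
Mean rank = (5 + 4) / 2 = 4.50

4.50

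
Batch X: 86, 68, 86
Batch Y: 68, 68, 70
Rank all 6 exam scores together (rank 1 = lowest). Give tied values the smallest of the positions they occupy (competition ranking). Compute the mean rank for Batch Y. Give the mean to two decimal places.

2.00

Sorted (ascending): 68, 68, 68, 70, 86, 86
The 3 values of 68 occupy positions 1–3 → each gets rank 1.
The 2 values of 86 occupy positions 5–6 → each gets rank 5.
Batch Y values → pooled ranks: 68→1, 68→1, 70→4
Mean rank = (1 + 1 + 4) / 3 = 2.00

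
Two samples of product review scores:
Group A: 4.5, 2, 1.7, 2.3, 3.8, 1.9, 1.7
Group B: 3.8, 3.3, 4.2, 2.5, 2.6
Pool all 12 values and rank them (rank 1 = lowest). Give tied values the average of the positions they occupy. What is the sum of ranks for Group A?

Sorted (ascending): 1.7, 1.7, 1.9, 2, 2.3, 2.5, 2.6, 3.3, 3.8, 3.8, 4.2, 4.5
The 2 values of 1.7 occupy positions 1–2 → average rank (1+2)/2 = 1.5.
The 2 values of 3.8 occupy positions 9–10 → average rank (9+10)/2 = 9.5.
Group A values → pooled ranks: 4.5→12, 2→4, 1.7→1.5, 2.3→5, 3.8→9.5, 1.9→3, 1.7→1.5
Rank sum = 12 + 4 + 1.5 + 5 + 9.5 + 3 + 1.5 = 36.5

36.5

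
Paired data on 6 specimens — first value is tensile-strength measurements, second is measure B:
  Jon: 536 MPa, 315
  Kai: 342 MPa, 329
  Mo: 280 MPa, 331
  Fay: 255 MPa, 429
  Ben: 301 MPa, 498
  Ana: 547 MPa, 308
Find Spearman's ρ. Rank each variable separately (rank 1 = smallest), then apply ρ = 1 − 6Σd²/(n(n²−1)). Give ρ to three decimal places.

Ranks of variable 1: 5, 4, 2, 1, 3, 6
Ranks of variable 2: 2, 3, 4, 5, 6, 1
d = r₁ − r₂: 3, 1, -2, -4, -3, 5
d²: 9, 1, 4, 16, 9, 25; Σd² = 64
ρ = 1 − 6·64/(6·35) = 1 − 384/210 = -0.829

-0.829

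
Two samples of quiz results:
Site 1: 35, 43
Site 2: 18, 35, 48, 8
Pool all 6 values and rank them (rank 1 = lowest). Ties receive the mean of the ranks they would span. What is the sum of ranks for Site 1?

8.5

Sorted (ascending): 8, 18, 35, 35, 43, 48
The 2 values of 35 occupy positions 3–4 → average rank (3+4)/2 = 3.5.
Site 1 values → pooled ranks: 35→3.5, 43→5
Rank sum = 3.5 + 5 = 8.5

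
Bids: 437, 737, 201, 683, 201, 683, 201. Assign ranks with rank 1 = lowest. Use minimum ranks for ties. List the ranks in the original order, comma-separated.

4, 7, 1, 5, 1, 5, 1

Sorted (ascending): 201, 201, 201, 437, 683, 683, 737
The 3 values of 201 occupy positions 1–3 → each gets rank 1.
The 2 values of 683 occupy positions 5–6 → each gets rank 5.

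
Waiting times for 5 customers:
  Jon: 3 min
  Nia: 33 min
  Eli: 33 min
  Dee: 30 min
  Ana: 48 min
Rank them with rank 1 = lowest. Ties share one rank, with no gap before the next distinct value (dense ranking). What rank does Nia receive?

3

Sorted (ascending): 3, 30, 33, 33, 48
The 2 values of 33 share dense rank 3.
Remaining distinct values take the next consecutive integers.
Nia has value 33 min → rank 3.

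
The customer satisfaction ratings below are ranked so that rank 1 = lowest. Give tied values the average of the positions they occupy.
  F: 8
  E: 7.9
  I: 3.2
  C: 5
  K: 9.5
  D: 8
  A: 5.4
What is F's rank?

5.5

Sorted (ascending): 3.2, 5, 5.4, 7.9, 8, 8, 9.5
The 2 values of 8 occupy positions 5–6 → average rank (5+6)/2 = 5.5.
F has value 8 → rank 5.5.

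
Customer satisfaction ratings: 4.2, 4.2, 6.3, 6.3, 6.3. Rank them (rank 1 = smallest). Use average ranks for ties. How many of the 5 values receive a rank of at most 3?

2

Sorted (ascending): 4.2, 4.2, 6.3, 6.3, 6.3
The 2 values of 4.2 occupy positions 1–2 → average rank (1+2)/2 = 1.5.
The 3 values of 6.3 occupy positions 3–5 → average rank 4.
Ranks ≤ 3: {1.5, 1.5} → 2 values.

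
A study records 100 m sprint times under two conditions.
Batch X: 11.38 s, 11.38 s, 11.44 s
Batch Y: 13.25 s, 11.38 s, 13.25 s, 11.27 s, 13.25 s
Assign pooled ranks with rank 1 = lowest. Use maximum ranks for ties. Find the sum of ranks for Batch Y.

Sorted (ascending): 11.27, 11.38, 11.38, 11.38, 11.44, 13.25, 13.25, 13.25
The 3 values of 11.38 occupy positions 2–4 → each gets rank 4.
The 3 values of 13.25 occupy positions 6–8 → each gets rank 8.
Batch Y values → pooled ranks: 13.25→8, 11.38→4, 13.25→8, 11.27→1, 13.25→8
Rank sum = 8 + 4 + 8 + 1 + 8 = 29

29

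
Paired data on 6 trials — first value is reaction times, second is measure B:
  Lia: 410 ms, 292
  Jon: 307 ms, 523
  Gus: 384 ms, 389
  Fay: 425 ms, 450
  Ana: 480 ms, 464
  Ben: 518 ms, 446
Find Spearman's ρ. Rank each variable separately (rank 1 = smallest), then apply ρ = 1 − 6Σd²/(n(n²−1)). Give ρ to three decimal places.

Ranks of variable 1: 3, 1, 2, 4, 5, 6
Ranks of variable 2: 1, 6, 2, 4, 5, 3
d = r₁ − r₂: 2, -5, 0, 0, 0, 3
d²: 4, 25, 0, 0, 0, 9; Σd² = 38
ρ = 1 − 6·38/(6·35) = 1 − 228/210 = -0.086

-0.086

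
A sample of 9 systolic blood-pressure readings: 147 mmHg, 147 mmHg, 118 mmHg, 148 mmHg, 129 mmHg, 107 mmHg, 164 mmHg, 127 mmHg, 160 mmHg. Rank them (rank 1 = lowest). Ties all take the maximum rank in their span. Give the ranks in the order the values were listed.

Sorted (ascending): 107, 118, 127, 129, 147, 147, 148, 160, 164
The 2 values of 147 occupy positions 5–6 → each gets rank 6.

6, 6, 2, 7, 4, 1, 9, 3, 8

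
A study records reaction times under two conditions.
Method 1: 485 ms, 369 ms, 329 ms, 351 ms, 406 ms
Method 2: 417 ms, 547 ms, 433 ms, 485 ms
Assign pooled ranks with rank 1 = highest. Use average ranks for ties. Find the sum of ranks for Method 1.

Sorted (descending): 547, 485, 485, 433, 417, 406, 369, 351, 329
The 2 values of 485 occupy positions 2–3 → average rank (2+3)/2 = 2.5.
Method 1 values → pooled ranks: 485→2.5, 369→7, 329→9, 351→8, 406→6
Rank sum = 2.5 + 7 + 9 + 8 + 6 = 32.5

32.5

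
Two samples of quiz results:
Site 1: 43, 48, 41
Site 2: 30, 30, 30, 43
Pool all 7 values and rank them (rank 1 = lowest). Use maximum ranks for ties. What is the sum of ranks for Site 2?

15

Sorted (ascending): 30, 30, 30, 41, 43, 43, 48
The 3 values of 30 occupy positions 1–3 → each gets rank 3.
The 2 values of 43 occupy positions 5–6 → each gets rank 6.
Site 2 values → pooled ranks: 30→3, 30→3, 30→3, 43→6
Rank sum = 3 + 3 + 3 + 6 = 15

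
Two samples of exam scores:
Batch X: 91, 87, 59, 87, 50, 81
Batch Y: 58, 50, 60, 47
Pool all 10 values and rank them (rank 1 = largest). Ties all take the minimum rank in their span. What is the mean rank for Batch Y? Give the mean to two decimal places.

Sorted (descending): 91, 87, 87, 81, 60, 59, 58, 50, 50, 47
The 2 values of 87 occupy positions 2–3 → each gets rank 2.
The 2 values of 50 occupy positions 8–9 → each gets rank 8.
Batch Y values → pooled ranks: 58→7, 50→8, 60→5, 47→10
Mean rank = (7 + 8 + 5 + 10) / 4 = 7.50

7.50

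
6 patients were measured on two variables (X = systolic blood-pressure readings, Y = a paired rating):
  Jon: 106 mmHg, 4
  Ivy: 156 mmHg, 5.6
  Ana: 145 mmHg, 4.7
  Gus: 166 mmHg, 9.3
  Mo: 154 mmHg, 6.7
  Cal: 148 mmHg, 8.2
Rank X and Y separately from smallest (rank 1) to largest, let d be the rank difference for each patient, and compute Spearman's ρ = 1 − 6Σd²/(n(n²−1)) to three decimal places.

Ranks of variable 1: 1, 5, 2, 6, 4, 3
Ranks of variable 2: 1, 3, 2, 6, 4, 5
d = r₁ − r₂: 0, 2, 0, 0, 0, -2
d²: 0, 4, 0, 0, 0, 4; Σd² = 8
ρ = 1 − 6·8/(6·35) = 1 − 48/210 = 0.771

0.771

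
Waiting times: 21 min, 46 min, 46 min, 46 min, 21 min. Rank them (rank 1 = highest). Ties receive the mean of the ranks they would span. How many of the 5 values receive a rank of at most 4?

3

Sorted (descending): 46, 46, 46, 21, 21
The 3 values of 46 occupy positions 1–3 → average rank 2.
The 2 values of 21 occupy positions 4–5 → average rank (4+5)/2 = 4.5.
Ranks ≤ 4: {2, 2, 2} → 3 values.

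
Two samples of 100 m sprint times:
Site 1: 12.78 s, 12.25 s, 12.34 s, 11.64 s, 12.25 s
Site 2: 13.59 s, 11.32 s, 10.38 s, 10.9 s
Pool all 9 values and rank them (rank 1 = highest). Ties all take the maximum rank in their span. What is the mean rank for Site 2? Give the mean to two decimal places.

6.25

Sorted (descending): 13.59, 12.78, 12.34, 12.25, 12.25, 11.64, 11.32, 10.9, 10.38
The 2 values of 12.25 occupy positions 4–5 → each gets rank 5.
Site 2 values → pooled ranks: 13.59→1, 11.32→7, 10.38→9, 10.9→8
Mean rank = (1 + 7 + 9 + 8) / 4 = 6.25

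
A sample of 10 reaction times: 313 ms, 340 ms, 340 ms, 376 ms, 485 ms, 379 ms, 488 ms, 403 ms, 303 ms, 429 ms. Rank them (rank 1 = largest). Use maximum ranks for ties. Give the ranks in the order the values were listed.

9, 8, 8, 6, 2, 5, 1, 4, 10, 3

Sorted (descending): 488, 485, 429, 403, 379, 376, 340, 340, 313, 303
The 2 values of 340 occupy positions 7–8 → each gets rank 8.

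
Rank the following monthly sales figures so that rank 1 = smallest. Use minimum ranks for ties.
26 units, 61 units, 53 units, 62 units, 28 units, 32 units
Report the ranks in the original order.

Sorted (ascending): 26, 28, 32, 53, 61, 62
No ties — each value takes its position as its rank.

1, 5, 4, 6, 2, 3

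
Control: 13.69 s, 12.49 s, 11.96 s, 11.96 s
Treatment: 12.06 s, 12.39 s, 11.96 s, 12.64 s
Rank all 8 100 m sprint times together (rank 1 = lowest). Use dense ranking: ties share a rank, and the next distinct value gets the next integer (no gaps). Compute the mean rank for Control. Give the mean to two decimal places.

3.00

Sorted (ascending): 11.96, 11.96, 11.96, 12.06, 12.39, 12.49, 12.64, 13.69
The 3 values of 11.96 share dense rank 1.
Remaining distinct values take the next consecutive integers.
Control values → pooled ranks: 13.69→6, 12.49→4, 11.96→1, 11.96→1
Mean rank = (6 + 4 + 1 + 1) / 4 = 3.00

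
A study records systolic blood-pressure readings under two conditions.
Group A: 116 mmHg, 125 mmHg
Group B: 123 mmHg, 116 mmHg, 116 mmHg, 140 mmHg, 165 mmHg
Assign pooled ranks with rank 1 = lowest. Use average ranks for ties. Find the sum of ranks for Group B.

Sorted (ascending): 116, 116, 116, 123, 125, 140, 165
The 3 values of 116 occupy positions 1–3 → average rank 2.
Group B values → pooled ranks: 123→4, 116→2, 116→2, 140→6, 165→7
Rank sum = 4 + 2 + 2 + 6 + 7 = 21

21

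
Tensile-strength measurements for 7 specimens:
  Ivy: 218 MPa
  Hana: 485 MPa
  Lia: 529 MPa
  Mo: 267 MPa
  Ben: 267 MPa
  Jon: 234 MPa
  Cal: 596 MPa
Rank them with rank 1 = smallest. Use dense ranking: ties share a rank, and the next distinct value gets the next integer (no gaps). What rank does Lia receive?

Sorted (ascending): 218, 234, 267, 267, 485, 529, 596
The 2 values of 267 share dense rank 3.
Remaining distinct values take the next consecutive integers.
Lia has value 529 MPa → rank 5.

5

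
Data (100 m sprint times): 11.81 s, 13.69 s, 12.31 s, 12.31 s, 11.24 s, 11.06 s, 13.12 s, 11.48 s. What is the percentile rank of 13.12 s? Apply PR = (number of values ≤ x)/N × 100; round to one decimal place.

87.5

N = 8.
Strictly below 13.12: 6. Equal to 13.12: 1.
PR = 7/8 × 100 = 87.5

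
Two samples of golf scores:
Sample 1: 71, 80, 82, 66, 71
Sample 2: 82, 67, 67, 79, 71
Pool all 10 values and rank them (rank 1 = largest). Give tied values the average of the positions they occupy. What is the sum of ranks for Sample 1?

26.5

Sorted (descending): 82, 82, 80, 79, 71, 71, 71, 67, 67, 66
The 2 values of 82 occupy positions 1–2 → average rank (1+2)/2 = 1.5.
The 3 values of 71 occupy positions 5–7 → average rank 6.
The 2 values of 67 occupy positions 8–9 → average rank (8+9)/2 = 8.5.
Sample 1 values → pooled ranks: 71→6, 80→3, 82→1.5, 66→10, 71→6
Rank sum = 6 + 3 + 1.5 + 10 + 6 = 26.5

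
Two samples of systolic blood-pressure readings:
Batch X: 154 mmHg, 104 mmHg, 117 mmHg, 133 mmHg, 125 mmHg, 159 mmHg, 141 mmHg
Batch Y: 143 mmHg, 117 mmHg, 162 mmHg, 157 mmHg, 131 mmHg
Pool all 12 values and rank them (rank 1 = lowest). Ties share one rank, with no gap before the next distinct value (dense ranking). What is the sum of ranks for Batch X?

35

Sorted (ascending): 104, 117, 117, 125, 131, 133, 141, 143, 154, 157, 159, 162
The 2 values of 117 share dense rank 2.
Remaining distinct values take the next consecutive integers.
Batch X values → pooled ranks: 154→8, 104→1, 117→2, 133→5, 125→3, 159→10, 141→6
Rank sum = 8 + 1 + 2 + 5 + 3 + 10 + 6 = 35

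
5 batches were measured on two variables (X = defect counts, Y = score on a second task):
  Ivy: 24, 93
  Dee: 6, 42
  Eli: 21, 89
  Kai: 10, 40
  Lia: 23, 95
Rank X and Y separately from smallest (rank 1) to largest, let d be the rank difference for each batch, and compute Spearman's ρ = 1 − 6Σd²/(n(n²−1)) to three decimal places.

0.800

Ranks of variable 1: 5, 1, 3, 2, 4
Ranks of variable 2: 4, 2, 3, 1, 5
d = r₁ − r₂: 1, -1, 0, 1, -1
d²: 1, 1, 0, 1, 1; Σd² = 4
ρ = 1 − 6·4/(5·24) = 1 − 24/120 = 0.800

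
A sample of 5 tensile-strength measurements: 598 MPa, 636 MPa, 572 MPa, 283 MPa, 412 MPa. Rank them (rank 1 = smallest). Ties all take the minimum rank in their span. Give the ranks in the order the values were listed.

Sorted (ascending): 283, 412, 572, 598, 636
No ties — each value takes its position as its rank.

4, 5, 3, 1, 2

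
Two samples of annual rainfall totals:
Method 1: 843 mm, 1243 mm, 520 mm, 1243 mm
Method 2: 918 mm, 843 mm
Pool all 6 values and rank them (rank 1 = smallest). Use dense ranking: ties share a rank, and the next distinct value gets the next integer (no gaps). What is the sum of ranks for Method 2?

Sorted (ascending): 520, 843, 843, 918, 1243, 1243
The 2 values of 843 share dense rank 2.
The 2 values of 1243 share dense rank 4.
Remaining distinct values take the next consecutive integers.
Method 2 values → pooled ranks: 918→3, 843→2
Rank sum = 3 + 2 = 5

5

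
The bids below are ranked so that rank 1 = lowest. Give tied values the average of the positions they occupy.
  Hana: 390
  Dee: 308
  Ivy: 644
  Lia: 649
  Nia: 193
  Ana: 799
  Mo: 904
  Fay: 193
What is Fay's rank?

Sorted (ascending): 193, 193, 308, 390, 644, 649, 799, 904
The 2 values of 193 occupy positions 1–2 → average rank (1+2)/2 = 1.5.
Fay has value 193 → rank 1.5.

1.5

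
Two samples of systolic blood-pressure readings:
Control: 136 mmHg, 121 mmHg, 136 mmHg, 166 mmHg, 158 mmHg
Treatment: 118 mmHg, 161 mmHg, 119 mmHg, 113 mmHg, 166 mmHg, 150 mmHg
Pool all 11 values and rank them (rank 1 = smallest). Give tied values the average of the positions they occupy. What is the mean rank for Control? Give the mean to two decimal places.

6.70

Sorted (ascending): 113, 118, 119, 121, 136, 136, 150, 158, 161, 166, 166
The 2 values of 136 occupy positions 5–6 → average rank (5+6)/2 = 5.5.
The 2 values of 166 occupy positions 10–11 → average rank (10+11)/2 = 10.5.
Control values → pooled ranks: 136→5.5, 121→4, 136→5.5, 166→10.5, 158→8
Mean rank = (5.5 + 4 + 5.5 + 10.5 + 8) / 5 = 6.70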